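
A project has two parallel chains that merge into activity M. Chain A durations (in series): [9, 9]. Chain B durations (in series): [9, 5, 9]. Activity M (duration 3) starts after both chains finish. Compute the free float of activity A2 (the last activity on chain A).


ES(A2) = sum of predecessors on chain A = 9
EF(A2) = ES + duration = 9 + 9 = 18
Successor of A2 is M. ES(M) = max(sum(A), sum(B)) = max(18, 23) = 23
Free float = ES(successor) - EF(current) = 23 - 18 = 5

5


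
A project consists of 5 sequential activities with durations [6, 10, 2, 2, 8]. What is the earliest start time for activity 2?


Activity 2 starts after activities 1 through 1 complete.
Predecessor durations: [6]
ES = 6 = 6

6


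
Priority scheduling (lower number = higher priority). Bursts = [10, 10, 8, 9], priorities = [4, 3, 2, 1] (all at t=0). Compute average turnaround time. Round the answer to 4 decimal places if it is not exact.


Sort by priority (ascending = highest first):
Order: [(1, 9), (2, 8), (3, 10), (4, 10)]
Completion times:
  Priority 1, burst=9, C=9
  Priority 2, burst=8, C=17
  Priority 3, burst=10, C=27
  Priority 4, burst=10, C=37
Average turnaround = 90/4 = 22.5

22.5


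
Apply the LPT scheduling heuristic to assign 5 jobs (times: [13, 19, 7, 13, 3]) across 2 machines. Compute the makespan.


Sort jobs in decreasing order (LPT): [19, 13, 13, 7, 3]
Assign each job to the least loaded machine:
  Machine 1: jobs [19, 7, 3], load = 29
  Machine 2: jobs [13, 13], load = 26
Makespan = max load = 29

29


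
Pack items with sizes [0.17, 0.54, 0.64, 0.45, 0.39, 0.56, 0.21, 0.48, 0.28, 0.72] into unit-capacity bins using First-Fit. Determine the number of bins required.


Place items sequentially using First-Fit:
  Item 0.17 -> new Bin 1
  Item 0.54 -> Bin 1 (now 0.71)
  Item 0.64 -> new Bin 2
  Item 0.45 -> new Bin 3
  Item 0.39 -> Bin 3 (now 0.84)
  Item 0.56 -> new Bin 4
  Item 0.21 -> Bin 1 (now 0.92)
  Item 0.48 -> new Bin 5
  Item 0.28 -> Bin 2 (now 0.92)
  Item 0.72 -> new Bin 6
Total bins used = 6

6


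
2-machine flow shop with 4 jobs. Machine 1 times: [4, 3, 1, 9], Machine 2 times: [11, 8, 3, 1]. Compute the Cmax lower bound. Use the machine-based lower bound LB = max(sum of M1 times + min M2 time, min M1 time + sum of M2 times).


LB1 = sum(M1 times) + min(M2 times) = 17 + 1 = 18
LB2 = min(M1 times) + sum(M2 times) = 1 + 23 = 24
Lower bound = max(LB1, LB2) = max(18, 24) = 24

24


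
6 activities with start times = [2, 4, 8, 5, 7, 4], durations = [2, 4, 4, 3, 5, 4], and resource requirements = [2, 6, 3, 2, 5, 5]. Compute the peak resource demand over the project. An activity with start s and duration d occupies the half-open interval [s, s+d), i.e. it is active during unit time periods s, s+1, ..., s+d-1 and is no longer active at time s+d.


Each activity i is active on [start_i, start_i + duration_i).
Compute total resource usage per time slot:
  t=0: active resources = [], total = 0
  t=1: active resources = [], total = 0
  t=2: active resources = [2], total = 2
  t=3: active resources = [2], total = 2
  t=4: active resources = [6, 5], total = 11
  t=5: active resources = [6, 2, 5], total = 13
  t=6: active resources = [6, 2, 5], total = 13
  t=7: active resources = [6, 2, 5, 5], total = 18
  t=8: active resources = [3, 5], total = 8
  t=9: active resources = [3, 5], total = 8
  t=10: active resources = [3, 5], total = 8
  t=11: active resources = [3, 5], total = 8
Peak resource demand = 18

18


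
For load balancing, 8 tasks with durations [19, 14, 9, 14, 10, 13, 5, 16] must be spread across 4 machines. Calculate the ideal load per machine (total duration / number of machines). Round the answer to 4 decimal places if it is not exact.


Total processing time = 19 + 14 + 9 + 14 + 10 + 13 + 5 + 16 = 100
Number of machines = 4
Ideal balanced load = 100 / 4 = 25.0

25.0


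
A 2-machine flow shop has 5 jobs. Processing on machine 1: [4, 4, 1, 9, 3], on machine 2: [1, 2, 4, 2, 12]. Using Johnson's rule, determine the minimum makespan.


Apply Johnson's rule:
  Group 1 (a <= b): [(3, 1, 4), (5, 3, 12)]
  Group 2 (a > b): [(2, 4, 2), (4, 9, 2), (1, 4, 1)]
Optimal job order: [3, 5, 2, 4, 1]
Schedule:
  Job 3: M1 done at 1, M2 done at 5
  Job 5: M1 done at 4, M2 done at 17
  Job 2: M1 done at 8, M2 done at 19
  Job 4: M1 done at 17, M2 done at 21
  Job 1: M1 done at 21, M2 done at 22
Makespan = 22

22


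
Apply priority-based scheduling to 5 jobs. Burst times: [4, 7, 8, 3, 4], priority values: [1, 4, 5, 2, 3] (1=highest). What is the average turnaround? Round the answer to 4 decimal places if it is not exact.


Sort by priority (ascending = highest first):
Order: [(1, 4), (2, 3), (3, 4), (4, 7), (5, 8)]
Completion times:
  Priority 1, burst=4, C=4
  Priority 2, burst=3, C=7
  Priority 3, burst=4, C=11
  Priority 4, burst=7, C=18
  Priority 5, burst=8, C=26
Average turnaround = 66/5 = 13.2

13.2


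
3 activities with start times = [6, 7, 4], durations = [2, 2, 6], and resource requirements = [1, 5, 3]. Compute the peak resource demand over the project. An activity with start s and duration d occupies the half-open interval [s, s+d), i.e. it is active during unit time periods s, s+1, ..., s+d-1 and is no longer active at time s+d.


Each activity i is active on [start_i, start_i + duration_i).
Compute total resource usage per time slot:
  t=0: active resources = [], total = 0
  t=1: active resources = [], total = 0
  t=2: active resources = [], total = 0
  t=3: active resources = [], total = 0
  t=4: active resources = [3], total = 3
  t=5: active resources = [3], total = 3
  t=6: active resources = [1, 3], total = 4
  t=7: active resources = [1, 5, 3], total = 9
  t=8: active resources = [5, 3], total = 8
  t=9: active resources = [3], total = 3
Peak resource demand = 9

9


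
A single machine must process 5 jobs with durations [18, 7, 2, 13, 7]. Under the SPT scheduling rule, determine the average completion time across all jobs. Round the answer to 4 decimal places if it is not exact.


Sort jobs by processing time (SPT order): [2, 7, 7, 13, 18]
Compute completion times sequentially:
  Job 1: processing = 2, completes at 2
  Job 2: processing = 7, completes at 9
  Job 3: processing = 7, completes at 16
  Job 4: processing = 13, completes at 29
  Job 5: processing = 18, completes at 47
Sum of completion times = 103
Average completion time = 103/5 = 20.6

20.6


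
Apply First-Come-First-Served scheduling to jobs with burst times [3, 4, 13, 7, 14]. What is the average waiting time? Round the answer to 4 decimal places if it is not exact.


FCFS order (as given): [3, 4, 13, 7, 14]
Waiting times:
  Job 1: wait = 0
  Job 2: wait = 3
  Job 3: wait = 7
  Job 4: wait = 20
  Job 5: wait = 27
Sum of waiting times = 57
Average waiting time = 57/5 = 11.4

11.4


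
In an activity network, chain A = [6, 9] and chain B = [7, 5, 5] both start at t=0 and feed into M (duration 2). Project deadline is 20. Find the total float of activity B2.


Forward pass: ES(B2) = sum of predecessors on chain B = 7
EF = ES + duration = 7 + 5 = 12
Backward pass: LF(M) = deadline = 20; LS(M) = 20 - 2 = 18
LF(B2) = LS(M) - sum(successors on chain B) = 18 - 5 = 13
LS = LF - duration = 13 - 5 = 8
Total float = LS - ES = 8 - 7 = 1

1


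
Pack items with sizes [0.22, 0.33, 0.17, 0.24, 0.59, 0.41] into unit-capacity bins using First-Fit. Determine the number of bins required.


Place items sequentially using First-Fit:
  Item 0.22 -> new Bin 1
  Item 0.33 -> Bin 1 (now 0.55)
  Item 0.17 -> Bin 1 (now 0.72)
  Item 0.24 -> Bin 1 (now 0.96)
  Item 0.59 -> new Bin 2
  Item 0.41 -> Bin 2 (now 1.0)
Total bins used = 2

2


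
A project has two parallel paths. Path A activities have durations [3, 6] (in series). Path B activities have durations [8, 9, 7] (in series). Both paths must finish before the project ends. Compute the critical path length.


Path A total = 3 + 6 = 9
Path B total = 8 + 9 + 7 = 24
Critical path = longest path = max(9, 24) = 24

24


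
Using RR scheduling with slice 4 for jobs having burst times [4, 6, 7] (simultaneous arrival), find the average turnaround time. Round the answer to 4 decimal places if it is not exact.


Time quantum = 4
Execution trace:
  J1 runs 4 units, time = 4
  J2 runs 4 units, time = 8
  J3 runs 4 units, time = 12
  J2 runs 2 units, time = 14
  J3 runs 3 units, time = 17
Finish times: [4, 14, 17]
Average turnaround = 35/3 = 11.6667

11.6667


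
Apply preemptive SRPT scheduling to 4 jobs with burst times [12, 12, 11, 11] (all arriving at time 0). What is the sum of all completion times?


Since all jobs arrive at t=0, SRPT equals SPT ordering.
SPT order: [11, 11, 12, 12]
Completion times:
  Job 1: p=11, C=11
  Job 2: p=11, C=22
  Job 3: p=12, C=34
  Job 4: p=12, C=46
Total completion time = 11 + 22 + 34 + 46 = 113

113


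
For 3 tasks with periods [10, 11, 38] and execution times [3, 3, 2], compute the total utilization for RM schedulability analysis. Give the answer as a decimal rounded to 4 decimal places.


Compute individual utilizations (exact fractions):
  Task 1: C/T = 3/10 (approx. 0.3)
  Task 2: C/T = 3/11 (approx. 0.2727)
  Task 3: C/T = 2/38 = 1/19 (approx. 0.0526)
Total utilization U = 3/10 + 3/11 + 1/19 = 1307/2090
Rounded to 4 decimal places: U = 0.6254
RM (Liu & Layland) bound for 3 tasks = 0.779763; compare with U = 1307/2090 (approx. 0.625359)
U <= bound, so schedulable by RM sufficient condition.

0.6254


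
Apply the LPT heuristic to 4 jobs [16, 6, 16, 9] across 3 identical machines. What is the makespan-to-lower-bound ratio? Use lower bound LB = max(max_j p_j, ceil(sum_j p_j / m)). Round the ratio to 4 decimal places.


LPT order: [16, 16, 9, 6]
Machine loads after assignment: [16, 16, 15]
LPT makespan = 16
Lower bound = max(max_job, ceil(total/3)) = max(16, 16) = 16
Ratio = 16 / 16 = 1.0

1.0


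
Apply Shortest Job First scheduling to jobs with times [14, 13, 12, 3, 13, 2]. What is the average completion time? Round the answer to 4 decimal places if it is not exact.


SJF order (ascending): [2, 3, 12, 13, 13, 14]
Completion times:
  Job 1: burst=2, C=2
  Job 2: burst=3, C=5
  Job 3: burst=12, C=17
  Job 4: burst=13, C=30
  Job 5: burst=13, C=43
  Job 6: burst=14, C=57
Average completion = 154/6 = 25.6667

25.6667


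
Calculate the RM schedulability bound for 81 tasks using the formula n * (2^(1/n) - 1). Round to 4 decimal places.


Compute 2^(1/81) = 1.0085940916
Subtract 1: 1.0085940916 - 1 = 0.0085940916
Multiply by n: 81 * 0.0085940916 = 0.6961214196
Round to 4 dp: 0.6961

0.6961


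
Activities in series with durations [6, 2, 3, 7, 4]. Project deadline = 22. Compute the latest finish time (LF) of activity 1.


LF(activity 1) = deadline - sum of successor durations
Successors: activities 2 through 5 with durations [2, 3, 7, 4]
Sum of successor durations = 16
LF = 22 - 16 = 6

6


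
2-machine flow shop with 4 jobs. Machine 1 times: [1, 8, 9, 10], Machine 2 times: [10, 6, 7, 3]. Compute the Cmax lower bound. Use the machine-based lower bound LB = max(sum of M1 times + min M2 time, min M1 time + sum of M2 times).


LB1 = sum(M1 times) + min(M2 times) = 28 + 3 = 31
LB2 = min(M1 times) + sum(M2 times) = 1 + 26 = 27
Lower bound = max(LB1, LB2) = max(31, 27) = 31

31


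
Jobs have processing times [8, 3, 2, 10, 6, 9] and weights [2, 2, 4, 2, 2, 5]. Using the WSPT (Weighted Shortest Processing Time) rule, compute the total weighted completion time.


Compute p/w ratios and sort ascending (WSPT): [(2, 4), (3, 2), (9, 5), (6, 2), (8, 2), (10, 2)]
Compute weighted completion times:
  Job (p=2,w=4): C=2, w*C=4*2=8
  Job (p=3,w=2): C=5, w*C=2*5=10
  Job (p=9,w=5): C=14, w*C=5*14=70
  Job (p=6,w=2): C=20, w*C=2*20=40
  Job (p=8,w=2): C=28, w*C=2*28=56
  Job (p=10,w=2): C=38, w*C=2*38=76
Total weighted completion time = 260

260


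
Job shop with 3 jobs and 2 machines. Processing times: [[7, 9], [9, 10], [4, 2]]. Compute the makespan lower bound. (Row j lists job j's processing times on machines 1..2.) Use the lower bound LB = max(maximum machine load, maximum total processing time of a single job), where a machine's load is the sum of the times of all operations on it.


Machine loads:
  Machine 1: 7 + 9 + 4 = 20
  Machine 2: 9 + 10 + 2 = 21
Max machine load = 21
Job totals:
  Job 1: 16
  Job 2: 19
  Job 3: 6
Max job total = 19
Lower bound = max(21, 19) = 21

21


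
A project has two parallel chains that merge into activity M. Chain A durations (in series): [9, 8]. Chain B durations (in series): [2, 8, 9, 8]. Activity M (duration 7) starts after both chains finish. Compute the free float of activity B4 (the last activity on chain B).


ES(B4) = sum of predecessors on chain B = 19
EF(B4) = ES + duration = 19 + 8 = 27
Successor of B4 is M. ES(M) = max(sum(A), sum(B)) = max(17, 27) = 27
Free float = ES(successor) - EF(current) = 27 - 27 = 0

0


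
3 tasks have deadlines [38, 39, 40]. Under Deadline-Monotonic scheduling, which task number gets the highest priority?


Sort tasks by relative deadline (ascending):
  Task 1: deadline = 38
  Task 2: deadline = 39
  Task 3: deadline = 40
Priority order (highest first): [1, 2, 3]
Highest priority task = 1

1


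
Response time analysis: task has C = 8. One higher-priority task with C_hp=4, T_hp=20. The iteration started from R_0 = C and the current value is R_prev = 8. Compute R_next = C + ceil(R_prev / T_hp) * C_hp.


R_next = C + ceil(R_prev / T_hp) * C_hp
ceil(8 / 20) = ceil(0.4) = 1
Interference = 1 * 4 = 4
R_next = 8 + 4 = 12

12


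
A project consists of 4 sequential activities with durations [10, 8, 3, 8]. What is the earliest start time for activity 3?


Activity 3 starts after activities 1 through 2 complete.
Predecessor durations: [10, 8]
ES = 10 + 8 = 18

18


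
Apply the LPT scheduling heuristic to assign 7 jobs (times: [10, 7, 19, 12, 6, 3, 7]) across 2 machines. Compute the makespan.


Sort jobs in decreasing order (LPT): [19, 12, 10, 7, 7, 6, 3]
Assign each job to the least loaded machine:
  Machine 1: jobs [19, 7, 6], load = 32
  Machine 2: jobs [12, 10, 7, 3], load = 32
Makespan = max load = 32

32


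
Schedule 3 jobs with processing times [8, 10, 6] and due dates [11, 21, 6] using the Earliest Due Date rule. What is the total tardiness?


Sort by due date (EDD order): [(6, 6), (8, 11), (10, 21)]
Compute completion times and tardiness:
  Job 1: p=6, d=6, C=6, tardiness=max(0,6-6)=0
  Job 2: p=8, d=11, C=14, tardiness=max(0,14-11)=3
  Job 3: p=10, d=21, C=24, tardiness=max(0,24-21)=3
Total tardiness = 6

6


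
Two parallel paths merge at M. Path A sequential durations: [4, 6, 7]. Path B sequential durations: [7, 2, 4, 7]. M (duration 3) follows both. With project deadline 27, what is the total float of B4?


Forward pass: ES(B4) = sum of predecessors on chain B = 13
EF = ES + duration = 13 + 7 = 20
Backward pass: LF(M) = deadline = 27; LS(M) = 27 - 3 = 24
LF(B4) = LS(M) - sum(successors on chain B) = 24 - 0 = 24
LS = LF - duration = 24 - 7 = 17
Total float = LS - ES = 17 - 13 = 4

4


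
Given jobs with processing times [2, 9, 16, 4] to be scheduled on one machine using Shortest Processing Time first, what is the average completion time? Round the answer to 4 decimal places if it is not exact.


Sort jobs by processing time (SPT order): [2, 4, 9, 16]
Compute completion times sequentially:
  Job 1: processing = 2, completes at 2
  Job 2: processing = 4, completes at 6
  Job 3: processing = 9, completes at 15
  Job 4: processing = 16, completes at 31
Sum of completion times = 54
Average completion time = 54/4 = 13.5

13.5


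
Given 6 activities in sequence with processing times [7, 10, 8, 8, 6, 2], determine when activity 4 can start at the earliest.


Activity 4 starts after activities 1 through 3 complete.
Predecessor durations: [7, 10, 8]
ES = 7 + 10 + 8 = 25

25


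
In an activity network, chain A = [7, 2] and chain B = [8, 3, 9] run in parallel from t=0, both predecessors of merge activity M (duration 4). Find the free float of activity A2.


ES(A2) = sum of predecessors on chain A = 7
EF(A2) = ES + duration = 7 + 2 = 9
Successor of A2 is M. ES(M) = max(sum(A), sum(B)) = max(9, 20) = 20
Free float = ES(successor) - EF(current) = 20 - 9 = 11

11


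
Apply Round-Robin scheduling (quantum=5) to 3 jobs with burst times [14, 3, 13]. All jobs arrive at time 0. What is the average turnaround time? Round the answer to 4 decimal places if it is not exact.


Time quantum = 5
Execution trace:
  J1 runs 5 units, time = 5
  J2 runs 3 units, time = 8
  J3 runs 5 units, time = 13
  J1 runs 5 units, time = 18
  J3 runs 5 units, time = 23
  J1 runs 4 units, time = 27
  J3 runs 3 units, time = 30
Finish times: [27, 8, 30]
Average turnaround = 65/3 = 21.6667

21.6667


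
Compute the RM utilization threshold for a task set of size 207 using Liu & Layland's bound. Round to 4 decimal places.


Compute 2^(1/207) = 1.0033541497
Subtract 1: 1.0033541497 - 1 = 0.0033541497
Multiply by n: 207 * 0.0033541497 = 0.6943089879
Round to 4 dp: 0.6943

0.6943


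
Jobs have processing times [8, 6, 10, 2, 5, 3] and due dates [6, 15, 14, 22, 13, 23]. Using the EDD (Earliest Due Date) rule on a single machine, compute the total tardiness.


Sort by due date (EDD order): [(8, 6), (5, 13), (10, 14), (6, 15), (2, 22), (3, 23)]
Compute completion times and tardiness:
  Job 1: p=8, d=6, C=8, tardiness=max(0,8-6)=2
  Job 2: p=5, d=13, C=13, tardiness=max(0,13-13)=0
  Job 3: p=10, d=14, C=23, tardiness=max(0,23-14)=9
  Job 4: p=6, d=15, C=29, tardiness=max(0,29-15)=14
  Job 5: p=2, d=22, C=31, tardiness=max(0,31-22)=9
  Job 6: p=3, d=23, C=34, tardiness=max(0,34-23)=11
Total tardiness = 45

45


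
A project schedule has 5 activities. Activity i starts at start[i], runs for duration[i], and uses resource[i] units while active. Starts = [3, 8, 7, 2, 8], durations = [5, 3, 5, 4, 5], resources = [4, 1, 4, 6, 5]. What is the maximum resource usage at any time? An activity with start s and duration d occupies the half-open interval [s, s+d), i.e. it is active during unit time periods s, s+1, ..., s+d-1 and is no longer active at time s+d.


Each activity i is active on [start_i, start_i + duration_i).
Compute total resource usage per time slot:
  t=0: active resources = [], total = 0
  t=1: active resources = [], total = 0
  t=2: active resources = [6], total = 6
  t=3: active resources = [4, 6], total = 10
  t=4: active resources = [4, 6], total = 10
  t=5: active resources = [4, 6], total = 10
  t=6: active resources = [4], total = 4
  t=7: active resources = [4, 4], total = 8
  t=8: active resources = [1, 4, 5], total = 10
  t=9: active resources = [1, 4, 5], total = 10
  t=10: active resources = [1, 4, 5], total = 10
  t=11: active resources = [4, 5], total = 9
  t=12: active resources = [5], total = 5
Peak resource demand = 10

10


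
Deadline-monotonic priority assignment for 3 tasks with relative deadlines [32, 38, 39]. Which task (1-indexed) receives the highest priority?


Sort tasks by relative deadline (ascending):
  Task 1: deadline = 32
  Task 2: deadline = 38
  Task 3: deadline = 39
Priority order (highest first): [1, 2, 3]
Highest priority task = 1

1


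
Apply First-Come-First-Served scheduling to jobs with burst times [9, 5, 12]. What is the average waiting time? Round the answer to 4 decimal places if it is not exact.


FCFS order (as given): [9, 5, 12]
Waiting times:
  Job 1: wait = 0
  Job 2: wait = 9
  Job 3: wait = 14
Sum of waiting times = 23
Average waiting time = 23/3 = 7.6667

7.6667


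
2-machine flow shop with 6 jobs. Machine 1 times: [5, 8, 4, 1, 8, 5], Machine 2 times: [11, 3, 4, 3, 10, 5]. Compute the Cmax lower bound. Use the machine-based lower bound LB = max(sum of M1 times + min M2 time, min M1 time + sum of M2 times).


LB1 = sum(M1 times) + min(M2 times) = 31 + 3 = 34
LB2 = min(M1 times) + sum(M2 times) = 1 + 36 = 37
Lower bound = max(LB1, LB2) = max(34, 37) = 37

37


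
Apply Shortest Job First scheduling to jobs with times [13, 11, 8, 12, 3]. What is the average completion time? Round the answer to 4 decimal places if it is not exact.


SJF order (ascending): [3, 8, 11, 12, 13]
Completion times:
  Job 1: burst=3, C=3
  Job 2: burst=8, C=11
  Job 3: burst=11, C=22
  Job 4: burst=12, C=34
  Job 5: burst=13, C=47
Average completion = 117/5 = 23.4

23.4


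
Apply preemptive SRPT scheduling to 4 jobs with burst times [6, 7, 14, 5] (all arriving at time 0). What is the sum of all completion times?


Since all jobs arrive at t=0, SRPT equals SPT ordering.
SPT order: [5, 6, 7, 14]
Completion times:
  Job 1: p=5, C=5
  Job 2: p=6, C=11
  Job 3: p=7, C=18
  Job 4: p=14, C=32
Total completion time = 5 + 11 + 18 + 32 = 66

66


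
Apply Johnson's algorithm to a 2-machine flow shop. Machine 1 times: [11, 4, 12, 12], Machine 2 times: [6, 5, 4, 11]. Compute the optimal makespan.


Apply Johnson's rule:
  Group 1 (a <= b): [(2, 4, 5)]
  Group 2 (a > b): [(4, 12, 11), (1, 11, 6), (3, 12, 4)]
Optimal job order: [2, 4, 1, 3]
Schedule:
  Job 2: M1 done at 4, M2 done at 9
  Job 4: M1 done at 16, M2 done at 27
  Job 1: M1 done at 27, M2 done at 33
  Job 3: M1 done at 39, M2 done at 43
Makespan = 43

43


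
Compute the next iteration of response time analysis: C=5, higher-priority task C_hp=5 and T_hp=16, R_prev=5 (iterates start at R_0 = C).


R_next = C + ceil(R_prev / T_hp) * C_hp
ceil(5 / 16) = ceil(0.3125) = 1
Interference = 1 * 5 = 5
R_next = 5 + 5 = 10

10


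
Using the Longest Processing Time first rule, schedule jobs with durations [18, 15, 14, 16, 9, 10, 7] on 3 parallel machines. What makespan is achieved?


Sort jobs in decreasing order (LPT): [18, 16, 15, 14, 10, 9, 7]
Assign each job to the least loaded machine:
  Machine 1: jobs [18, 9], load = 27
  Machine 2: jobs [16, 10, 7], load = 33
  Machine 3: jobs [15, 14], load = 29
Makespan = max load = 33

33


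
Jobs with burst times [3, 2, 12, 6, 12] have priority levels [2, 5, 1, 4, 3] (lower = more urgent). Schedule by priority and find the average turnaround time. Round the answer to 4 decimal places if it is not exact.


Sort by priority (ascending = highest first):
Order: [(1, 12), (2, 3), (3, 12), (4, 6), (5, 2)]
Completion times:
  Priority 1, burst=12, C=12
  Priority 2, burst=3, C=15
  Priority 3, burst=12, C=27
  Priority 4, burst=6, C=33
  Priority 5, burst=2, C=35
Average turnaround = 122/5 = 24.4

24.4


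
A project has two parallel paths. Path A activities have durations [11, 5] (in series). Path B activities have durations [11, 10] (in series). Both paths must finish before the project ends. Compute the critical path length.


Path A total = 11 + 5 = 16
Path B total = 11 + 10 = 21
Critical path = longest path = max(16, 21) = 21

21


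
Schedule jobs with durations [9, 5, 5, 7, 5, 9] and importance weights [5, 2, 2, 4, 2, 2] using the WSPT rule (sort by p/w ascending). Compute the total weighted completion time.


Compute p/w ratios and sort ascending (WSPT): [(7, 4), (9, 5), (5, 2), (5, 2), (5, 2), (9, 2)]
Compute weighted completion times:
  Job (p=7,w=4): C=7, w*C=4*7=28
  Job (p=9,w=5): C=16, w*C=5*16=80
  Job (p=5,w=2): C=21, w*C=2*21=42
  Job (p=5,w=2): C=26, w*C=2*26=52
  Job (p=5,w=2): C=31, w*C=2*31=62
  Job (p=9,w=2): C=40, w*C=2*40=80
Total weighted completion time = 344

344


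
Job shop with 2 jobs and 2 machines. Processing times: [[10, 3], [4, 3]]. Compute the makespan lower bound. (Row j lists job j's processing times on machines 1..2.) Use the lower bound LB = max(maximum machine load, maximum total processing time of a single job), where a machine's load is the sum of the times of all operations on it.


Machine loads:
  Machine 1: 10 + 4 = 14
  Machine 2: 3 + 3 = 6
Max machine load = 14
Job totals:
  Job 1: 13
  Job 2: 7
Max job total = 13
Lower bound = max(14, 13) = 14

14


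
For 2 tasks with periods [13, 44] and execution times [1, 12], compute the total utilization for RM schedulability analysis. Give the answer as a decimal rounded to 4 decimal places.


Compute individual utilizations (exact fractions):
  Task 1: C/T = 1/13 (approx. 0.0769)
  Task 2: C/T = 12/44 = 3/11 (approx. 0.2727)
Total utilization U = 1/13 + 3/11 = 50/143
Rounded to 4 decimal places: U = 0.3497
RM (Liu & Layland) bound for 2 tasks = 0.828427; compare with U = 50/143 (approx. 0.349650)
U <= bound, so schedulable by RM sufficient condition.

0.3497


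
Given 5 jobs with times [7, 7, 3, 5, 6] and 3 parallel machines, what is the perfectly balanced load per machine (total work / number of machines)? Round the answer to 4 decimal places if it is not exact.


Total processing time = 7 + 7 + 3 + 5 + 6 = 28
Number of machines = 3
Ideal balanced load = 28 / 3 = 9.3333

9.3333


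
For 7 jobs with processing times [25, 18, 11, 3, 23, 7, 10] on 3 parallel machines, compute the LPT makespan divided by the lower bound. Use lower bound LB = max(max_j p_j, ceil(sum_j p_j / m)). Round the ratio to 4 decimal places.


LPT order: [25, 23, 18, 11, 10, 7, 3]
Machine loads after assignment: [32, 33, 32]
LPT makespan = 33
Lower bound = max(max_job, ceil(total/3)) = max(25, 33) = 33
Ratio = 33 / 33 = 1.0

1.0


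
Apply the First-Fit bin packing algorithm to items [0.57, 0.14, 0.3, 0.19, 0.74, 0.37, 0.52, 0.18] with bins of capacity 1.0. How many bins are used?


Place items sequentially using First-Fit:
  Item 0.57 -> new Bin 1
  Item 0.14 -> Bin 1 (now 0.71)
  Item 0.3 -> new Bin 2
  Item 0.19 -> Bin 1 (now 0.9)
  Item 0.74 -> new Bin 3
  Item 0.37 -> Bin 2 (now 0.67)
  Item 0.52 -> new Bin 4
  Item 0.18 -> Bin 2 (now 0.85)
Total bins used = 4

4


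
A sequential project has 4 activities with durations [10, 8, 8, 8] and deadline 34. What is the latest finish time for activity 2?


LF(activity 2) = deadline - sum of successor durations
Successors: activities 3 through 4 with durations [8, 8]
Sum of successor durations = 16
LF = 34 - 16 = 18

18


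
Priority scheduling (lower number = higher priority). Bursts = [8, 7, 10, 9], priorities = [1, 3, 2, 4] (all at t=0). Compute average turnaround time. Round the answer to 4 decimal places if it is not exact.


Sort by priority (ascending = highest first):
Order: [(1, 8), (2, 10), (3, 7), (4, 9)]
Completion times:
  Priority 1, burst=8, C=8
  Priority 2, burst=10, C=18
  Priority 3, burst=7, C=25
  Priority 4, burst=9, C=34
Average turnaround = 85/4 = 21.25

21.25


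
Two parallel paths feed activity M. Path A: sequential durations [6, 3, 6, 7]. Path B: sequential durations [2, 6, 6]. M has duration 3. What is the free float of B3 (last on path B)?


ES(B3) = sum of predecessors on chain B = 8
EF(B3) = ES + duration = 8 + 6 = 14
Successor of B3 is M. ES(M) = max(sum(A), sum(B)) = max(22, 14) = 22
Free float = ES(successor) - EF(current) = 22 - 14 = 8

8


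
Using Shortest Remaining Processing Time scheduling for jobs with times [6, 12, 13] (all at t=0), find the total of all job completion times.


Since all jobs arrive at t=0, SRPT equals SPT ordering.
SPT order: [6, 12, 13]
Completion times:
  Job 1: p=6, C=6
  Job 2: p=12, C=18
  Job 3: p=13, C=31
Total completion time = 6 + 18 + 31 = 55

55


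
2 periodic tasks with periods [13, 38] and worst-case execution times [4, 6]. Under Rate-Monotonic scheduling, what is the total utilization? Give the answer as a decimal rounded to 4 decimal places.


Compute individual utilizations (exact fractions):
  Task 1: C/T = 4/13 (approx. 0.3077)
  Task 2: C/T = 6/38 = 3/19 (approx. 0.1579)
Total utilization U = 4/13 + 3/19 = 115/247
Rounded to 4 decimal places: U = 0.4656
RM (Liu & Layland) bound for 2 tasks = 0.828427; compare with U = 115/247 (approx. 0.465587)
U <= bound, so schedulable by RM sufficient condition.

0.4656


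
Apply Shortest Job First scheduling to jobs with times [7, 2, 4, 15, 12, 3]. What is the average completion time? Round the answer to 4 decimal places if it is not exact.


SJF order (ascending): [2, 3, 4, 7, 12, 15]
Completion times:
  Job 1: burst=2, C=2
  Job 2: burst=3, C=5
  Job 3: burst=4, C=9
  Job 4: burst=7, C=16
  Job 5: burst=12, C=28
  Job 6: burst=15, C=43
Average completion = 103/6 = 17.1667

17.1667


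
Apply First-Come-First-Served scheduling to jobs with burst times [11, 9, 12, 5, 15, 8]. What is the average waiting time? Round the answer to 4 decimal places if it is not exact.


FCFS order (as given): [11, 9, 12, 5, 15, 8]
Waiting times:
  Job 1: wait = 0
  Job 2: wait = 11
  Job 3: wait = 20
  Job 4: wait = 32
  Job 5: wait = 37
  Job 6: wait = 52
Sum of waiting times = 152
Average waiting time = 152/6 = 25.3333

25.3333


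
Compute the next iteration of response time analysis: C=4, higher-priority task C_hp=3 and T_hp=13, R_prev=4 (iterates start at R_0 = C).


R_next = C + ceil(R_prev / T_hp) * C_hp
ceil(4 / 13) = ceil(0.3077) = 1
Interference = 1 * 3 = 3
R_next = 4 + 3 = 7

7


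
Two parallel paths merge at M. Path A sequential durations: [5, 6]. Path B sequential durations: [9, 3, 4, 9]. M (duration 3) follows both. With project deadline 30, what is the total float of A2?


Forward pass: ES(A2) = sum of predecessors on chain A = 5
EF = ES + duration = 5 + 6 = 11
Backward pass: LF(M) = deadline = 30; LS(M) = 30 - 3 = 27
LF(A2) = LS(M) - sum(successors on chain A) = 27 - 0 = 27
LS = LF - duration = 27 - 6 = 21
Total float = LS - ES = 21 - 5 = 16

16


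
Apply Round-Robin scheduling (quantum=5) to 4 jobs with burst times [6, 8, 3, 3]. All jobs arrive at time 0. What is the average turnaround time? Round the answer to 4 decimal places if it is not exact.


Time quantum = 5
Execution trace:
  J1 runs 5 units, time = 5
  J2 runs 5 units, time = 10
  J3 runs 3 units, time = 13
  J4 runs 3 units, time = 16
  J1 runs 1 units, time = 17
  J2 runs 3 units, time = 20
Finish times: [17, 20, 13, 16]
Average turnaround = 66/4 = 16.5

16.5


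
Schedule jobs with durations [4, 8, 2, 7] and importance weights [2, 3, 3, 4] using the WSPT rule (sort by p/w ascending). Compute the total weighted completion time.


Compute p/w ratios and sort ascending (WSPT): [(2, 3), (7, 4), (4, 2), (8, 3)]
Compute weighted completion times:
  Job (p=2,w=3): C=2, w*C=3*2=6
  Job (p=7,w=4): C=9, w*C=4*9=36
  Job (p=4,w=2): C=13, w*C=2*13=26
  Job (p=8,w=3): C=21, w*C=3*21=63
Total weighted completion time = 131

131


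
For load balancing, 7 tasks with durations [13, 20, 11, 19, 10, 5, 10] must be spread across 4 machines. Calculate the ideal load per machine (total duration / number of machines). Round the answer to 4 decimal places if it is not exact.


Total processing time = 13 + 20 + 11 + 19 + 10 + 5 + 10 = 88
Number of machines = 4
Ideal balanced load = 88 / 4 = 22.0

22.0


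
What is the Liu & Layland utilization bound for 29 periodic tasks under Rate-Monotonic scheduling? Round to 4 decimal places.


Compute 2^(1/29) = 1.0241895602
Subtract 1: 1.0241895602 - 1 = 0.0241895602
Multiply by n: 29 * 0.0241895602 = 0.7014972458
Round to 4 dp: 0.7015

0.7015


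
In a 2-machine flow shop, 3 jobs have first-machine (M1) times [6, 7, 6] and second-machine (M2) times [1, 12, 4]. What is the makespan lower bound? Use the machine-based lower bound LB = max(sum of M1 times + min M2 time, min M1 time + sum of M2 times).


LB1 = sum(M1 times) + min(M2 times) = 19 + 1 = 20
LB2 = min(M1 times) + sum(M2 times) = 6 + 17 = 23
Lower bound = max(LB1, LB2) = max(20, 23) = 23

23


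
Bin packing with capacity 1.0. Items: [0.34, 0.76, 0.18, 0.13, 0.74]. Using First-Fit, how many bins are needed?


Place items sequentially using First-Fit:
  Item 0.34 -> new Bin 1
  Item 0.76 -> new Bin 2
  Item 0.18 -> Bin 1 (now 0.52)
  Item 0.13 -> Bin 1 (now 0.65)
  Item 0.74 -> new Bin 3
Total bins used = 3

3


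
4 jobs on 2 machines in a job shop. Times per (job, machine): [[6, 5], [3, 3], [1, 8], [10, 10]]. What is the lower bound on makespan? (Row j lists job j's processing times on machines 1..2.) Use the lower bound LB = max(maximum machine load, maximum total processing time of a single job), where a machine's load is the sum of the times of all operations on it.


Machine loads:
  Machine 1: 6 + 3 + 1 + 10 = 20
  Machine 2: 5 + 3 + 8 + 10 = 26
Max machine load = 26
Job totals:
  Job 1: 11
  Job 2: 6
  Job 3: 9
  Job 4: 20
Max job total = 20
Lower bound = max(26, 20) = 26

26


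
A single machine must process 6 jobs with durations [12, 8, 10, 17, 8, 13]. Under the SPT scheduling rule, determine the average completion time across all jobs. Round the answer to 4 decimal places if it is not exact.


Sort jobs by processing time (SPT order): [8, 8, 10, 12, 13, 17]
Compute completion times sequentially:
  Job 1: processing = 8, completes at 8
  Job 2: processing = 8, completes at 16
  Job 3: processing = 10, completes at 26
  Job 4: processing = 12, completes at 38
  Job 5: processing = 13, completes at 51
  Job 6: processing = 17, completes at 68
Sum of completion times = 207
Average completion time = 207/6 = 34.5

34.5


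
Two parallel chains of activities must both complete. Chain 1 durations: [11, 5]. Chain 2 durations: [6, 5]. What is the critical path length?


Path A total = 11 + 5 = 16
Path B total = 6 + 5 = 11
Critical path = longest path = max(16, 11) = 16

16


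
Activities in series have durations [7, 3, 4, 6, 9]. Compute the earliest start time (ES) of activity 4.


Activity 4 starts after activities 1 through 3 complete.
Predecessor durations: [7, 3, 4]
ES = 7 + 3 + 4 = 14

14


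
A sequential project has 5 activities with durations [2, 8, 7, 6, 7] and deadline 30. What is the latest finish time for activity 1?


LF(activity 1) = deadline - sum of successor durations
Successors: activities 2 through 5 with durations [8, 7, 6, 7]
Sum of successor durations = 28
LF = 30 - 28 = 2

2


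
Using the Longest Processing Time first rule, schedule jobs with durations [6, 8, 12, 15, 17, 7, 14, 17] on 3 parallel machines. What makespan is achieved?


Sort jobs in decreasing order (LPT): [17, 17, 15, 14, 12, 8, 7, 6]
Assign each job to the least loaded machine:
  Machine 1: jobs [17, 12, 6], load = 35
  Machine 2: jobs [17, 8, 7], load = 32
  Machine 3: jobs [15, 14], load = 29
Makespan = max load = 35

35


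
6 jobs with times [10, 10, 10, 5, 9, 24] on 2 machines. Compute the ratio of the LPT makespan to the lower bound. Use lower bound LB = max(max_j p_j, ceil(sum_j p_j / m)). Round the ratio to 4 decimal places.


LPT order: [24, 10, 10, 10, 9, 5]
Machine loads after assignment: [33, 35]
LPT makespan = 35
Lower bound = max(max_job, ceil(total/2)) = max(24, 34) = 34
Ratio = 35 / 34 = 1.0294

1.0294


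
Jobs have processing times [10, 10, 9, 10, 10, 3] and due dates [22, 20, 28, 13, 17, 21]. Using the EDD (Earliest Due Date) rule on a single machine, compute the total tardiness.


Sort by due date (EDD order): [(10, 13), (10, 17), (10, 20), (3, 21), (10, 22), (9, 28)]
Compute completion times and tardiness:
  Job 1: p=10, d=13, C=10, tardiness=max(0,10-13)=0
  Job 2: p=10, d=17, C=20, tardiness=max(0,20-17)=3
  Job 3: p=10, d=20, C=30, tardiness=max(0,30-20)=10
  Job 4: p=3, d=21, C=33, tardiness=max(0,33-21)=12
  Job 5: p=10, d=22, C=43, tardiness=max(0,43-22)=21
  Job 6: p=9, d=28, C=52, tardiness=max(0,52-28)=24
Total tardiness = 70

70


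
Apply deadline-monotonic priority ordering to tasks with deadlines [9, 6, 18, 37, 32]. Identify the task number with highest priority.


Sort tasks by relative deadline (ascending):
  Task 2: deadline = 6
  Task 1: deadline = 9
  Task 3: deadline = 18
  Task 5: deadline = 32
  Task 4: deadline = 37
Priority order (highest first): [2, 1, 3, 5, 4]
Highest priority task = 2

2


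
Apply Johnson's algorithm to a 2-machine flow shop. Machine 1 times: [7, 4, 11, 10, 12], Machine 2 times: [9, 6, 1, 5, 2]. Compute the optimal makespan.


Apply Johnson's rule:
  Group 1 (a <= b): [(2, 4, 6), (1, 7, 9)]
  Group 2 (a > b): [(4, 10, 5), (5, 12, 2), (3, 11, 1)]
Optimal job order: [2, 1, 4, 5, 3]
Schedule:
  Job 2: M1 done at 4, M2 done at 10
  Job 1: M1 done at 11, M2 done at 20
  Job 4: M1 done at 21, M2 done at 26
  Job 5: M1 done at 33, M2 done at 35
  Job 3: M1 done at 44, M2 done at 45
Makespan = 45

45


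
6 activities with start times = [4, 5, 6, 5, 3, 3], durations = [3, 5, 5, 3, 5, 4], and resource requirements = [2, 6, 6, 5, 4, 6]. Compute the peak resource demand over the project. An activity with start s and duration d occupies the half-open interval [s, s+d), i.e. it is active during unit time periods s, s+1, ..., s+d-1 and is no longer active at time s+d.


Each activity i is active on [start_i, start_i + duration_i).
Compute total resource usage per time slot:
  t=0: active resources = [], total = 0
  t=1: active resources = [], total = 0
  t=2: active resources = [], total = 0
  t=3: active resources = [4, 6], total = 10
  t=4: active resources = [2, 4, 6], total = 12
  t=5: active resources = [2, 6, 5, 4, 6], total = 23
  t=6: active resources = [2, 6, 6, 5, 4, 6], total = 29
  t=7: active resources = [6, 6, 5, 4], total = 21
  t=8: active resources = [6, 6], total = 12
  t=9: active resources = [6, 6], total = 12
  t=10: active resources = [6], total = 6
Peak resource demand = 29

29


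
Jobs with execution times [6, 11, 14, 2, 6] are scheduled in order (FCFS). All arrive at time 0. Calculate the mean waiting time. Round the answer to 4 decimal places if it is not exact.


FCFS order (as given): [6, 11, 14, 2, 6]
Waiting times:
  Job 1: wait = 0
  Job 2: wait = 6
  Job 3: wait = 17
  Job 4: wait = 31
  Job 5: wait = 33
Sum of waiting times = 87
Average waiting time = 87/5 = 17.4

17.4


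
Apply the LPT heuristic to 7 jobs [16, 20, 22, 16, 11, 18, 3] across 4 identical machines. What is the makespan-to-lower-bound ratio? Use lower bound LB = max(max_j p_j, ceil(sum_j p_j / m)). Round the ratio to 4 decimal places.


LPT order: [22, 20, 18, 16, 16, 11, 3]
Machine loads after assignment: [22, 23, 29, 32]
LPT makespan = 32
Lower bound = max(max_job, ceil(total/4)) = max(22, 27) = 27
Ratio = 32 / 27 = 1.1852

1.1852


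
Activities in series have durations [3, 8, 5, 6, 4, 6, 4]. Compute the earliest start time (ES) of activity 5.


Activity 5 starts after activities 1 through 4 complete.
Predecessor durations: [3, 8, 5, 6]
ES = 3 + 8 + 5 + 6 = 22

22


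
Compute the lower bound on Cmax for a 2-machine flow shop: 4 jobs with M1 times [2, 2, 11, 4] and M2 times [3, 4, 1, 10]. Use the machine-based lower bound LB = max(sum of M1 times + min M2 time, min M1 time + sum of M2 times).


LB1 = sum(M1 times) + min(M2 times) = 19 + 1 = 20
LB2 = min(M1 times) + sum(M2 times) = 2 + 18 = 20
Lower bound = max(LB1, LB2) = max(20, 20) = 20

20


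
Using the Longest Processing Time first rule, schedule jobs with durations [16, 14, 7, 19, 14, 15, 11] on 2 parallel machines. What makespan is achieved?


Sort jobs in decreasing order (LPT): [19, 16, 15, 14, 14, 11, 7]
Assign each job to the least loaded machine:
  Machine 1: jobs [19, 14, 11, 7], load = 51
  Machine 2: jobs [16, 15, 14], load = 45
Makespan = max load = 51

51


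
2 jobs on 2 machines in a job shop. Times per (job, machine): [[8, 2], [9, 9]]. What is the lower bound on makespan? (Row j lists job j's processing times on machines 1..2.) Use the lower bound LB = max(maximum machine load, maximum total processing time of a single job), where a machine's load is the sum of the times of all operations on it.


Machine loads:
  Machine 1: 8 + 9 = 17
  Machine 2: 2 + 9 = 11
Max machine load = 17
Job totals:
  Job 1: 10
  Job 2: 18
Max job total = 18
Lower bound = max(17, 18) = 18

18


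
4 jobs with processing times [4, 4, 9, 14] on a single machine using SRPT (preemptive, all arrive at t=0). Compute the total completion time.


Since all jobs arrive at t=0, SRPT equals SPT ordering.
SPT order: [4, 4, 9, 14]
Completion times:
  Job 1: p=4, C=4
  Job 2: p=4, C=8
  Job 3: p=9, C=17
  Job 4: p=14, C=31
Total completion time = 4 + 8 + 17 + 31 = 60

60


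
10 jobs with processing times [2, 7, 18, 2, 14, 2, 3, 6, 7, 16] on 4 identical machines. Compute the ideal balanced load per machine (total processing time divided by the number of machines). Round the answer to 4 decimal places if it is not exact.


Total processing time = 2 + 7 + 18 + 2 + 14 + 2 + 3 + 6 + 7 + 16 = 77
Number of machines = 4
Ideal balanced load = 77 / 4 = 19.25

19.25
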